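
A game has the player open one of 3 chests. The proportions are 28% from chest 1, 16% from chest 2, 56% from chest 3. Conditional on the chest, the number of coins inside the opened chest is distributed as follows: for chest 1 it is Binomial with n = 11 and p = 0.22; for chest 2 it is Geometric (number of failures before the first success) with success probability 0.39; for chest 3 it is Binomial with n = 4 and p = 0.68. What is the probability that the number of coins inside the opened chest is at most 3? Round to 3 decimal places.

0.800

Conditional on each chest, P(X ≤ 3): 1: 0.791948; 2: 0.861542; 3: 0.786186.
By total probability, P(X ≤ 3) = 0.28·0.791948 + 0.16·0.861542 + 0.56·0.786186 = 0.799856.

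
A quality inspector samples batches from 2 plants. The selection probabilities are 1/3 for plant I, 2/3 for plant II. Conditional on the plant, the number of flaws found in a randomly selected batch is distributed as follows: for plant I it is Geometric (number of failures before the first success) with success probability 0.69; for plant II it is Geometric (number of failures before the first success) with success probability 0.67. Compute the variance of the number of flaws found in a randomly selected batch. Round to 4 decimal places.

0.7075

Per component, I: μ=0.449275, E[X²]=0.852972; II: μ=0.492537, E[X²]=0.977723.
E[X] = 0.333333·0.449275 + 0.666667·0.492537 = 0.478117.
E[X²] = 0.333333·0.852972 + 0.666667·0.977723 = 0.93614.
Var(X) = E[X²] − (E[X])² = 0.93614 − 0.228596 = 0.707544.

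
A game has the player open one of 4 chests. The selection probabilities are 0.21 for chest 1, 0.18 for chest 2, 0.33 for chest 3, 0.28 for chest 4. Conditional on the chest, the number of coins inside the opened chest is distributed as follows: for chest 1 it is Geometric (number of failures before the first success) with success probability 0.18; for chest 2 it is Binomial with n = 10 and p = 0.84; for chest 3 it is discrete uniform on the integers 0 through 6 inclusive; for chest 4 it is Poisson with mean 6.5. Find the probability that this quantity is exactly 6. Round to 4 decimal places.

Conditional on each chest, P(X = 6): 1: 0.0547212; 2: 0.0483476; 3: 0.142857; 4: 0.157483.
By total probability, P(X = 6) = 0.21·0.0547212 + 0.18·0.0483476 + 0.33·0.142857 + 0.28·0.157483 = 0.111432.

0.1114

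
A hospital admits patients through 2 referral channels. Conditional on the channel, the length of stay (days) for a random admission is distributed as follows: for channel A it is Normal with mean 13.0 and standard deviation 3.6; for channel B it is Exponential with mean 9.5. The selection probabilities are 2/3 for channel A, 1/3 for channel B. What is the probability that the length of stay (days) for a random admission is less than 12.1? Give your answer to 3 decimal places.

0.508

Conditional on each channel, P(X < 12.1): A: 0.401294; B: 0.720201.
By total probability, P(X < 12.1) = 0.666667·0.401294 + 0.333333·0.720201 = 0.507596.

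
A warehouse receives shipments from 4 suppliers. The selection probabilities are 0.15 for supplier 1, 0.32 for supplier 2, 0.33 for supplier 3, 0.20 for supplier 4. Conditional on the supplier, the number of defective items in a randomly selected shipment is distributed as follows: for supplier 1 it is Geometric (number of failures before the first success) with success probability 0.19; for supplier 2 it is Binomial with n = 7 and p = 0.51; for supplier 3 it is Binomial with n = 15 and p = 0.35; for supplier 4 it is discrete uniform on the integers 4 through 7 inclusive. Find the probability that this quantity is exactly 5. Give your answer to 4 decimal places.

Conditional on each supplier, P(X = 5): 1: 0.0662489; 2: 0.173965; 3: 0.212339; 4: 0.25.
By total probability, P(X = 5) = 0.15·0.0662489 + 0.32·0.173965 + 0.33·0.212339 + 0.2·0.25 = 0.185678.

0.1857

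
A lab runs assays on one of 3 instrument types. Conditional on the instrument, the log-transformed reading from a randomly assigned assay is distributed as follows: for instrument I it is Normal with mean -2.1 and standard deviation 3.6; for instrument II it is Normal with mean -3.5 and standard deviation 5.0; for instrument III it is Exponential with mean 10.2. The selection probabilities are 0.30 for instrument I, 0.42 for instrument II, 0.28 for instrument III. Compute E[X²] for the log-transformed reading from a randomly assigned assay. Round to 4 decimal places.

79.1184

For each component E[X²] = Var + (mean)², giving I: 17.37; II: 37.25; III: 208.08.
Overall E[X²] = 0.3·17.37 + 0.42·37.25 + 0.28·208.08 = 79.1184.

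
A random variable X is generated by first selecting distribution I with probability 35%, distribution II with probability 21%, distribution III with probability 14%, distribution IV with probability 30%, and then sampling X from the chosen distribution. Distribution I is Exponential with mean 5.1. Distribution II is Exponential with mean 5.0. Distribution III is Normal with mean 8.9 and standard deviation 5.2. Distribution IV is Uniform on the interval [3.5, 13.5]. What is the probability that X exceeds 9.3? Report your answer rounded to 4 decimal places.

0.2809

Conditional on each component, P(X > 9.3): I: 0.161455; II: 0.155673; III: 0.469342; IV: 0.42.
By total probability, P(X > 9.3) = 0.35·0.161455 + 0.21·0.155673 + 0.14·0.469342 + 0.3·0.42 = 0.280908.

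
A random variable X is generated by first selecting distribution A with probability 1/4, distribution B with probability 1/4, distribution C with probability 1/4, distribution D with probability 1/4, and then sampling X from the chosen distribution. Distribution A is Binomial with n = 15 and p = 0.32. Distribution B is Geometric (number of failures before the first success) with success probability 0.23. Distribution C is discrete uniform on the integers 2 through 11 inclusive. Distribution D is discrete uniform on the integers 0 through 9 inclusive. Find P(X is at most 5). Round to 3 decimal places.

Conditional on each component, P(X ≤ 5): A: 0.660725; B: 0.791578; C: 0.4; D: 0.6.
By total probability, P(X ≤ 5) = 0.25·0.660725 + 0.25·0.791578 + 0.25·0.4 + 0.25·0.6 = 0.613076.

0.613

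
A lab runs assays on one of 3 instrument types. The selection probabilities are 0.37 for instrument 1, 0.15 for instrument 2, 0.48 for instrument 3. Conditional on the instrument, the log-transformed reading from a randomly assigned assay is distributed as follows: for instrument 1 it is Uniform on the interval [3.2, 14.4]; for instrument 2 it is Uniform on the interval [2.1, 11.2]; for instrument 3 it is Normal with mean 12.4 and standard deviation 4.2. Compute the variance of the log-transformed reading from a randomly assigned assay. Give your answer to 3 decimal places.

18.309

Per component, 1: μ=8.8, E[X²]=87.8933; 2: μ=6.65, E[X²]=51.1233; 3: μ=12.4, E[X²]=171.4.
E[X] = 0.37·8.8 + 0.15·6.65 + 0.48·12.4 = 10.2055.
E[X²] = 0.37·87.8933 + 0.15·51.1233 + 0.48·171.4 = 122.461.
Var(X) = E[X²] − (E[X])² = 122.461 − 104.152 = 18.3088.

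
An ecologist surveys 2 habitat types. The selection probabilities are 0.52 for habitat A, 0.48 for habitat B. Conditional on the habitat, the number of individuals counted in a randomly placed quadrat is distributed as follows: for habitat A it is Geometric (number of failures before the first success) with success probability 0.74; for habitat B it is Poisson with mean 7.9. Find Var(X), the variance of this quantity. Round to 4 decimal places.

Per component, A: μ=0.351351, E[X²]=0.598247; B: μ=7.9, E[X²]=70.31.
E[X] = 0.52·0.351351 + 0.48·7.9 = 3.9747.
E[X²] = 0.52·0.598247 + 0.48·70.31 = 34.0599.
Var(X) = E[X²] − (E[X])² = 34.0599 − 15.7983 = 18.2616.

18.2616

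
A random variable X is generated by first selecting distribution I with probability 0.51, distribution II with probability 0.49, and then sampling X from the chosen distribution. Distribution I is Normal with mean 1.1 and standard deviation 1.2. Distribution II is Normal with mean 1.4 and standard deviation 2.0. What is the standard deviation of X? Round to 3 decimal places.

1.648

Per component, I: μ=1.1, E[X²]=2.65; II: μ=1.4, E[X²]=5.96.
E[X] = 0.51·1.1 + 0.49·1.4 = 1.247.
E[X²] = 0.51·2.65 + 0.49·5.96 = 4.2719.
Var(X) = E[X²] − (E[X])² = 4.2719 − 1.55501 = 2.71689.
SD(X) = √2.71689 = 1.6483.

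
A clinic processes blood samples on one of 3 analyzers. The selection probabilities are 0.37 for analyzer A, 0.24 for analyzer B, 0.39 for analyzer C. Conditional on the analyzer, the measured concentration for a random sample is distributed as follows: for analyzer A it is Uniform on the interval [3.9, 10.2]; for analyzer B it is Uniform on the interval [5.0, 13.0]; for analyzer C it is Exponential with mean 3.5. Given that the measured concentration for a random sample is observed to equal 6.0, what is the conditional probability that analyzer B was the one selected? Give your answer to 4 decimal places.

Likelihoods f(6.0 | ·): A: 0.15873; B: 0.125; C: 0.0514549.
Posterior ∝ prior × likelihood. Numerator for B: 0.24·0.125 = 0.03.
Normalizing constant: 0.37·0.15873 + 0.24·0.125 + 0.39·0.0514549 = 0.108798.
P(B | observation) = 0.03 / 0.108798 = 0.275741.

0.2757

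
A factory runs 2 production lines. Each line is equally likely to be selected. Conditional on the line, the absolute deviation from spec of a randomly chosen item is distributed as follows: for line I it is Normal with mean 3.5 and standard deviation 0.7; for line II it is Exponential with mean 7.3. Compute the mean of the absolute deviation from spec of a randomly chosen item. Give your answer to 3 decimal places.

5.400

Component means — I: 3.5; II: 7.3.
E[X] = 0.5·3.5 + 0.5·7.3 = 5.4.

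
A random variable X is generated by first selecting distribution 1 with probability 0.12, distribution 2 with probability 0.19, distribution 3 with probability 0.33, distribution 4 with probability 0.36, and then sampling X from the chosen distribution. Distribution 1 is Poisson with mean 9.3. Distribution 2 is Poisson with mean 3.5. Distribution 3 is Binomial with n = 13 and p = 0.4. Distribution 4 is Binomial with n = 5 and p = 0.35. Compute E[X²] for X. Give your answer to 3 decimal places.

For each component E[X²] = Var + (mean)², giving 1: 95.79; 2: 15.75; 3: 30.16; 4: 4.2.
Overall E[X²] = 0.12·95.79 + 0.19·15.75 + 0.33·30.16 + 0.36·4.2 = 25.9521.

25.952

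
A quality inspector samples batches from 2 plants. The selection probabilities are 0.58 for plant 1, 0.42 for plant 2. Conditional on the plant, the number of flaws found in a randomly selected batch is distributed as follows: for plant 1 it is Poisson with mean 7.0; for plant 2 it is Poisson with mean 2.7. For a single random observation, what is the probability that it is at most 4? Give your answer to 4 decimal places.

0.4628

Conditional on each plant, P(X ≤ 4): 1: 0.172992; 2: 0.862908.
By total probability, P(X ≤ 4) = 0.58·0.172992 + 0.42·0.862908 = 0.462756.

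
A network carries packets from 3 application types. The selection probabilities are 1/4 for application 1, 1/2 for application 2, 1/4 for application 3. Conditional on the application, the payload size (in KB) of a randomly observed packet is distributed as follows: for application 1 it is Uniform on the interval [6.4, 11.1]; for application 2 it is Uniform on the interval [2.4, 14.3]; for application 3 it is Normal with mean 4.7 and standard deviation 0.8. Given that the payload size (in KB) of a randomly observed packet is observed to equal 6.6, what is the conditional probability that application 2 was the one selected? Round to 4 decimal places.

0.4094

Likelihoods f(6.6 | ·): 1: 0.212766; 2: 0.0840336; 3: 0.0297149.
Posterior ∝ prior × likelihood. Numerator for 2: 0.5·0.0840336 = 0.0420168.
Normalizing constant: 0.25·0.212766 + 0.5·0.0840336 + 0.25·0.0297149 = 0.102637.
P(2 | observation) = 0.0420168 / 0.102637 = 0.409373.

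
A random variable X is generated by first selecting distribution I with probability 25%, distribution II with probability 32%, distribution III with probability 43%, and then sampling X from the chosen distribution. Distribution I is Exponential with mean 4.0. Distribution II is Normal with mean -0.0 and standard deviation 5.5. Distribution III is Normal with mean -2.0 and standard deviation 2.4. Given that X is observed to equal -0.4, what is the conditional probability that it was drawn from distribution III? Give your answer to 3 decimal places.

Likelihoods f(-0.4 | ·): I: 0; II: 0.0723434; III: 0.133103.
Posterior ∝ prior × likelihood. Numerator for III: 0.43·0.133103 = 0.0572344.
Normalizing constant: 0.25·0 + 0.32·0.0723434 + 0.43·0.133103 = 0.0803843.
P(III | observation) = 0.0572344 / 0.0803843 = 0.71201.

0.712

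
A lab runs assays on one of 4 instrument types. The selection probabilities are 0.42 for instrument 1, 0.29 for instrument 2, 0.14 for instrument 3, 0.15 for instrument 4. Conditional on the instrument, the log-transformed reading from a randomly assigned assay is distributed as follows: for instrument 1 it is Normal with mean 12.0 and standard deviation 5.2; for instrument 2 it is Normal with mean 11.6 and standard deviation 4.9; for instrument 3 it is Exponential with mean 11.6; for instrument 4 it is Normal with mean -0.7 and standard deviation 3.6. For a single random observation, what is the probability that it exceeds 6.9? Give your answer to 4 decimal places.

Conditional on each instrument, P(X > 6.9): 1: 0.836647; 2: 0.831267; 3: 0.551658; 4: 0.0173814.
By total probability, P(X > 6.9) = 0.42·0.836647 + 0.29·0.831267 + 0.14·0.551658 + 0.15·0.0173814 = 0.672298.

0.6723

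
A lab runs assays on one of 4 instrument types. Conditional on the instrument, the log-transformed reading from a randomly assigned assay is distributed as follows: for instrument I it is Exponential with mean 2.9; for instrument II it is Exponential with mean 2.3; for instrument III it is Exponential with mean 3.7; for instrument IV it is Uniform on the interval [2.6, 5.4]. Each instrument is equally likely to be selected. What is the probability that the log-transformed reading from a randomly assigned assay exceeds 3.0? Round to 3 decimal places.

0.482

Conditional on each instrument, P(X > 3.0): I: 0.35541; II: 0.271349; III: 0.444498; IV: 0.857143.
By total probability, P(X > 3.0) = 0.25·0.35541 + 0.25·0.271349 + 0.25·0.444498 + 0.25·0.857143 = 0.4821.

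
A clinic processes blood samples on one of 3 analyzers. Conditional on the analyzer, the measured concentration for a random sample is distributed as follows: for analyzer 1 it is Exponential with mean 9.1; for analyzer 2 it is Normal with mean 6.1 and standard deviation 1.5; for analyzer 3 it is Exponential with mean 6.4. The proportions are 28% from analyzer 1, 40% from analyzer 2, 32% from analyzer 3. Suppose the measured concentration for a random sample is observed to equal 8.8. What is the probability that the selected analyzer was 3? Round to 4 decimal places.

Likelihoods f(8.8 | ·): 1: 0.0417813; 2: 0.0526334; 3: 0.0395062.
Posterior ∝ prior × likelihood. Numerator for 3: 0.32·0.0395062 = 0.012642.
Normalizing constant: 0.28·0.0417813 + 0.4·0.0526334 + 0.32·0.0395062 = 0.0453941.
P(3 | observation) = 0.012642 / 0.0453941 = 0.278494.

0.2785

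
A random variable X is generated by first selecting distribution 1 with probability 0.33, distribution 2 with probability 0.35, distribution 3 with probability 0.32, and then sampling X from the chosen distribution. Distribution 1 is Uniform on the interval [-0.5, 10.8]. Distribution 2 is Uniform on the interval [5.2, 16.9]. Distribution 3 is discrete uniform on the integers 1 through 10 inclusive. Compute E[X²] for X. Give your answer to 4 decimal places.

71.3124

For each component E[X²] = Var + (mean)², giving 1: 37.1633; 2: 133.51; 3: 38.5.
Overall E[X²] = 0.33·37.1633 + 0.35·133.51 + 0.32·38.5 = 71.3124.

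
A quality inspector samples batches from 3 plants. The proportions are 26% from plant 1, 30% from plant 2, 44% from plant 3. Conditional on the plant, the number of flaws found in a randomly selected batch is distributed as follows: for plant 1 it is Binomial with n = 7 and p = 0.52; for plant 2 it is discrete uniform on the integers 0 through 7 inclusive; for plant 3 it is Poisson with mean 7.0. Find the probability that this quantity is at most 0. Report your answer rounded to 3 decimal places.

Conditional on each plant, P(X ≤ 0): 1: 0.00587068; 2: 0.125; 3: 0.000911882.
By total probability, P(X ≤ 0) = 0.26·0.00587068 + 0.3·0.125 + 0.44·0.000911882 = 0.0394276.

0.039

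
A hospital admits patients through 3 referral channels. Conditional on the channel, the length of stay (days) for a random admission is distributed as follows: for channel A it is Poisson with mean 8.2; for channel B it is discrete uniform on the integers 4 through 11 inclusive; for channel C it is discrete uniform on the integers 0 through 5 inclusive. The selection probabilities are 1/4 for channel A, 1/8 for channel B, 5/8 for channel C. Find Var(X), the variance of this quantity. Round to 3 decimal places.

Per component, A: μ=8.2, E[X²]=75.44; B: μ=7.5, E[X²]=61.5; C: μ=2.5, E[X²]=9.16667.
E[X] = 0.25·8.2 + 0.125·7.5 + 0.625·2.5 = 4.55.
E[X²] = 0.25·75.44 + 0.125·61.5 + 0.625·9.16667 = 32.2767.
Var(X) = E[X²] − (E[X])² = 32.2767 − 20.7025 = 11.5742.

11.574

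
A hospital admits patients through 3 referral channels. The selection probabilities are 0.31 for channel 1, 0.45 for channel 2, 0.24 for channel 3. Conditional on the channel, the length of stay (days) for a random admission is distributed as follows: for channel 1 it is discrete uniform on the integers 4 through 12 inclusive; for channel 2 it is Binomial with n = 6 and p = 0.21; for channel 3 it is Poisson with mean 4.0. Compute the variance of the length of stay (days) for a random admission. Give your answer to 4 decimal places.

11.8130

Per component, 1: μ=8, E[X²]=70.6667; 2: μ=1.26, E[X²]=2.583; 3: μ=4, E[X²]=20.
E[X] = 0.31·8 + 0.45·1.26 + 0.24·4 = 4.007.
E[X²] = 0.31·70.6667 + 0.45·2.583 + 0.24·20 = 27.869.
Var(X) = E[X²] − (E[X])² = 27.869 − 16.056 = 11.813.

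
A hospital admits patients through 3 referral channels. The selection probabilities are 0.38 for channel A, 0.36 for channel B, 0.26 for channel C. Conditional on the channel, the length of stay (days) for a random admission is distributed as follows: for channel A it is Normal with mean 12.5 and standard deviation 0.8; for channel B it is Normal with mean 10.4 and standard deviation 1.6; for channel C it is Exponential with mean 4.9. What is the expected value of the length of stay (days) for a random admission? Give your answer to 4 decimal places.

9.7680

Component means — A: 12.5; B: 10.4; C: 4.9.
E[X] = 0.38·12.5 + 0.36·10.4 + 0.26·4.9 = 9.768.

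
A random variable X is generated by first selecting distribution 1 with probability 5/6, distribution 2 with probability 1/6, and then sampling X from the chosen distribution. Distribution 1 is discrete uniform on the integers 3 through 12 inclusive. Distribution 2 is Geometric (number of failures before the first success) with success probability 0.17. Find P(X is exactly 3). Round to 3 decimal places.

Conditional on each component, P(X = 3): 1: 0.1; 2: 0.0972038.
By total probability, P(X = 3) = 0.833333·0.1 + 0.166667·0.0972038 = 0.099534.

0.100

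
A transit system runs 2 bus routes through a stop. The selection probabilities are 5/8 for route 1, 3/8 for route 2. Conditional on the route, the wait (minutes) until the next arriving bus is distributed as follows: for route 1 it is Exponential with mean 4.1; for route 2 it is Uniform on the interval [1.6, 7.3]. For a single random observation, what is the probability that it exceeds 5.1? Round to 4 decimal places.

Conditional on each route, P(X > 5.1): 1: 0.288257; 2: 0.385965.
By total probability, P(X > 5.1) = 0.625·0.288257 + 0.375·0.385965 = 0.324898.

0.3249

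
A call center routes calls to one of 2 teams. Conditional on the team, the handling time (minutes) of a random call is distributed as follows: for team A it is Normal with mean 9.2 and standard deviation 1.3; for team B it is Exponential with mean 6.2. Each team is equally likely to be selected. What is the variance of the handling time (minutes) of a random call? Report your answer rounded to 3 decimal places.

Per component, A: μ=9.2, E[X²]=86.33; B: μ=6.2, E[X²]=76.88.
E[X] = 0.5·9.2 + 0.5·6.2 = 7.7.
E[X²] = 0.5·86.33 + 0.5·76.88 = 81.605.
Var(X) = E[X²] − (E[X])² = 81.605 − 59.29 = 22.315.

22.315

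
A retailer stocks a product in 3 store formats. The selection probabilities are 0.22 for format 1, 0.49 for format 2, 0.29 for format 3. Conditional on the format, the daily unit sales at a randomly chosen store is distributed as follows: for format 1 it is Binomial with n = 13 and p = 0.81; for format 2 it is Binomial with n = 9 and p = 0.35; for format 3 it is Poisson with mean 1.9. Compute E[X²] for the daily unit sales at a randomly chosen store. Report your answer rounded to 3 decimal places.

32.297

For each component E[X²] = Var + (mean)², giving 1: 112.882; 2: 11.97; 3: 5.51.
Overall E[X²] = 0.22·112.882 + 0.49·11.97 + 0.29·5.51 = 32.2972.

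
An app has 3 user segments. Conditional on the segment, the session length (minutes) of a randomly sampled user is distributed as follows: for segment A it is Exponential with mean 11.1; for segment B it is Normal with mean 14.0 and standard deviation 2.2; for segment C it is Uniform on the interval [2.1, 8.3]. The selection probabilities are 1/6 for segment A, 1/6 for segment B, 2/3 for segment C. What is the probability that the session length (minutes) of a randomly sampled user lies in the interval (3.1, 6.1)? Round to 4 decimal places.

0.3525

Conditional on each segment, P(3.1 < X < 6.1): A: 0.179119; B: 0.000164401; C: 0.483871.
By total probability, P(3.1 < X < 6.1) = 0.166667·0.179119 + 0.166667·0.000164401 + 0.666667·0.483871 = 0.352461.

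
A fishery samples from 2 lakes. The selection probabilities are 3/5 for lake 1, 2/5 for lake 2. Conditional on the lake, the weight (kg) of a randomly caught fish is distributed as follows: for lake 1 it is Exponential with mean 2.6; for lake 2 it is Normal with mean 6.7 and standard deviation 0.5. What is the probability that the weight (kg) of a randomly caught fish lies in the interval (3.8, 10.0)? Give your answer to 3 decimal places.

Conditional on each lake, P(3.8 < X < 10.0): 1: 0.210518; 2: 1.
By total probability, P(3.8 < X < 10.0) = 0.6·0.210518 + 0.4·1 = 0.526311.

0.526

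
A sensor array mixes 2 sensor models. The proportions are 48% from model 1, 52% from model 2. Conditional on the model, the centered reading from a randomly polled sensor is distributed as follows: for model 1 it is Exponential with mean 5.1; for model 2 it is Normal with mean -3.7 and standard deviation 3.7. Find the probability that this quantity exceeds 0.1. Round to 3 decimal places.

0.550

Conditional on each model, P(X > 0.1): 1: 0.980583; 2: 0.152204.
By total probability, P(X > 0.1) = 0.48·0.980583 + 0.52·0.152204 = 0.549826.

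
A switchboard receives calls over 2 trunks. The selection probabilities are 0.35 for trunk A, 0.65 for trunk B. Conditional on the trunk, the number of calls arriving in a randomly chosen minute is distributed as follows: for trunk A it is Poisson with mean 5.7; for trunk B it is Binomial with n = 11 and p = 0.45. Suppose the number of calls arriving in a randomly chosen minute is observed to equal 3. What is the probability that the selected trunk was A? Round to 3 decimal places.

Likelihoods P(X=3 | ·): A: 0.103275; B: 0.125899.
Posterior ∝ prior × likelihood. Numerator for A: 0.35·0.103275 = 0.0361462.
Normalizing constant: 0.35·0.103275 + 0.65·0.125899 = 0.117981.
P(A | observation) = 0.0361462 / 0.117981 = 0.306374.

0.306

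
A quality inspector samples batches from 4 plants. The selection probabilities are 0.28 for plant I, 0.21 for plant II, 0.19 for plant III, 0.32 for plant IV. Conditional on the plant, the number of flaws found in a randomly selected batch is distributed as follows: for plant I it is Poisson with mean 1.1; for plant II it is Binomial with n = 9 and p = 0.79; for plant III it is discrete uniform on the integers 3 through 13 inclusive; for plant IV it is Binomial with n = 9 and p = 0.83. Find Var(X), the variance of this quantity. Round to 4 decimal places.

11.2777

Per component, I: μ=1.1, E[X²]=2.31; II: μ=7.11, E[X²]=52.0452; III: μ=8, E[X²]=74; IV: μ=7.47, E[X²]=57.0708.
E[X] = 0.28·1.1 + 0.21·7.11 + 0.19·8 + 0.32·7.47 = 5.7115.
E[X²] = 0.28·2.31 + 0.21·52.0452 + 0.19·74 + 0.32·57.0708 = 43.8989.
Var(X) = E[X²] − (E[X])² = 43.8989 − 32.6212 = 11.2777.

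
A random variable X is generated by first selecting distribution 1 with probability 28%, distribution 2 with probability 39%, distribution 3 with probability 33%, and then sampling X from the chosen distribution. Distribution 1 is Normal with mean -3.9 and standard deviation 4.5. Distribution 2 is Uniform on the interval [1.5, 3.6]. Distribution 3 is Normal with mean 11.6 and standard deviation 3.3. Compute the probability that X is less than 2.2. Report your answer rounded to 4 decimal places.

0.3862

Conditional on each component, P(X < 2.2): 1: 0.91238; 2: 0.333333; 3: 0.0021964.
By total probability, P(X < 2.2) = 0.28·0.91238 + 0.39·0.333333 + 0.33·0.0021964 = 0.386191.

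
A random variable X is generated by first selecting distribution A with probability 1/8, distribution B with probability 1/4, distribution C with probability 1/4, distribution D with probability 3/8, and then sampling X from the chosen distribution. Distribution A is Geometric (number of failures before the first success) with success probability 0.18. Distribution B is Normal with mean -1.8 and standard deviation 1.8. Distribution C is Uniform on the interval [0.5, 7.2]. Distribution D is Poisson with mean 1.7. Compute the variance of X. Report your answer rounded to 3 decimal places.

Per component, A: μ=4.55556, E[X²]=46.0617; B: μ=-1.8, E[X²]=6.48; C: μ=3.85, E[X²]=18.5633; D: μ=1.7, E[X²]=4.59.
E[X] = 0.125·4.55556 + 0.25·-1.8 + 0.25·3.85 + 0.375·1.7 = 1.71944.
E[X²] = 0.125·46.0617 + 0.25·6.48 + 0.25·18.5633 + 0.375·4.59 = 13.7398.
Var(X) = E[X²] − (E[X])² = 13.7398 − 2.95649 = 10.7833.

10.783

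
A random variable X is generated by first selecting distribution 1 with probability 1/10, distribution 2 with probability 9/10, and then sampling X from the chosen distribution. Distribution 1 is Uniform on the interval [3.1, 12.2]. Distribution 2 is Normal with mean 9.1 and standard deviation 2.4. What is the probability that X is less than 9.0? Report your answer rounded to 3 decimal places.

Conditional on each component, P(X < 9.0): 1: 0.648352; 2: 0.483382.
By total probability, P(X < 9.0) = 0.1·0.648352 + 0.9·0.483382 = 0.499879.

0.500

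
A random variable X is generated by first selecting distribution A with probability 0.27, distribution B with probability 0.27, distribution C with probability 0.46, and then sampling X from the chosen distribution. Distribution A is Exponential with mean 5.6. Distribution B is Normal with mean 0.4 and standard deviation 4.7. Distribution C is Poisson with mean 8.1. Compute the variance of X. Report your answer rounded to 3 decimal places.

Per component, A: μ=5.6, E[X²]=62.72; B: μ=0.4, E[X²]=22.25; C: μ=8.1, E[X²]=73.71.
E[X] = 0.27·5.6 + 0.27·0.4 + 0.46·8.1 = 5.346.
E[X²] = 0.27·62.72 + 0.27·22.25 + 0.46·73.71 = 56.8485.
Var(X) = E[X²] − (E[X])² = 56.8485 − 28.5797 = 28.2688.

28.269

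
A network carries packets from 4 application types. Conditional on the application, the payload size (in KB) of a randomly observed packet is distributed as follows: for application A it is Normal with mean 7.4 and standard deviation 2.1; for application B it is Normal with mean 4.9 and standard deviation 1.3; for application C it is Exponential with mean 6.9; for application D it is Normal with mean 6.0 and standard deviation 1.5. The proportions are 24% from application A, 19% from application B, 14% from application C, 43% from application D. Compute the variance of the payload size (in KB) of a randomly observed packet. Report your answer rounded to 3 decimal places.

9.762

Per component, A: μ=7.4, E[X²]=59.17; B: μ=4.9, E[X²]=25.7; C: μ=6.9, E[X²]=95.22; D: μ=6, E[X²]=38.25.
E[X] = 0.24·7.4 + 0.19·4.9 + 0.14·6.9 + 0.43·6 = 6.253.
E[X²] = 0.24·59.17 + 0.19·25.7 + 0.14·95.22 + 0.43·38.25 = 48.8621.
Var(X) = E[X²] − (E[X])² = 48.8621 − 39.1 = 9.76209.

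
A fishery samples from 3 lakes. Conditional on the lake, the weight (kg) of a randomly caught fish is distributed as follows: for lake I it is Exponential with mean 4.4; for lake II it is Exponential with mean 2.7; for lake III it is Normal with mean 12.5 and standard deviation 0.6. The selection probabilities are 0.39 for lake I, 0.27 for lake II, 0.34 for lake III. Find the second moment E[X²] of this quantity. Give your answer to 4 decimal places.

For each component E[X²] = Var + (mean)², giving I: 38.72; II: 14.58; III: 156.61.
Overall E[X²] = 0.39·38.72 + 0.27·14.58 + 0.34·156.61 = 72.2848.

72.2848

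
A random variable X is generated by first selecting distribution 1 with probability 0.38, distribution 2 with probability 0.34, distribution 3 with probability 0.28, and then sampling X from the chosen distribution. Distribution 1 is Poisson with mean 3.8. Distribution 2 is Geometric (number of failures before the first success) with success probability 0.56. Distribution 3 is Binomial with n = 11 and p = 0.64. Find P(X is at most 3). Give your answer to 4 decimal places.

Conditional on each component, P(X ≤ 3): 1: 0.473485; 2: 0.962519; 3: 0.0147609.
By total probability, P(X ≤ 3) = 0.38·0.473485 + 0.34·0.962519 + 0.28·0.0147609 = 0.511314.

0.5113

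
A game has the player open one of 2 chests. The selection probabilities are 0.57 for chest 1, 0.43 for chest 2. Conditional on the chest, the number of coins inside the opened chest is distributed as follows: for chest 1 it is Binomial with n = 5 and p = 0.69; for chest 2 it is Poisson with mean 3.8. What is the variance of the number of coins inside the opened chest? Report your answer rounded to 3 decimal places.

2.274

Per component, 1: μ=3.45, E[X²]=12.972; 2: μ=3.8, E[X²]=18.24.
E[X] = 0.57·3.45 + 0.43·3.8 = 3.6005.
E[X²] = 0.57·12.972 + 0.43·18.24 = 15.2372.
Var(X) = E[X²] − (E[X])² = 15.2372 − 12.9636 = 2.27364.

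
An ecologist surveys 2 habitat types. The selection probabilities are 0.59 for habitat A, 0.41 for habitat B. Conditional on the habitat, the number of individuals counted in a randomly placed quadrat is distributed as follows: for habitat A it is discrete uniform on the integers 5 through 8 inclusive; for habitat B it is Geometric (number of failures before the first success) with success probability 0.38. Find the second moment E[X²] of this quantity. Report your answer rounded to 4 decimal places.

For each component E[X²] = Var + (mean)², giving A: 43.5; B: 6.95568.
Overall E[X²] = 0.59·43.5 + 0.41·6.95568 = 28.5168.

28.5168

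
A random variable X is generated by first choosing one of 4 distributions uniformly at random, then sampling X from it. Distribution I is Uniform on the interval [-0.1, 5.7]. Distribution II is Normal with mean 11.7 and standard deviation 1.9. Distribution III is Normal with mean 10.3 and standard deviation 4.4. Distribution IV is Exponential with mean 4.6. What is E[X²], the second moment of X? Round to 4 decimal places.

79.7283

For each component E[X²] = Var + (mean)², giving I: 10.6433; II: 140.5; III: 125.45; IV: 42.32.
Overall E[X²] = 0.25·10.6433 + 0.25·140.5 + 0.25·125.45 + 0.25·42.32 = 79.7283.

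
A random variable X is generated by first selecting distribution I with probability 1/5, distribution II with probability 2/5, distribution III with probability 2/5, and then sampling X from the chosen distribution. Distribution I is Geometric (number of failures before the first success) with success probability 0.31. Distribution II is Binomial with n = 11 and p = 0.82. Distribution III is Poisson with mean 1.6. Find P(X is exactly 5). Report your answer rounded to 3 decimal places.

Conditional on each component, P(X = 5): I: 0.048485; II: 0.00582568; III: 0.017642.
By total probability, P(X = 5) = 0.2·0.048485 + 0.4·0.00582568 + 0.4·0.017642 = 0.0190841.

0.019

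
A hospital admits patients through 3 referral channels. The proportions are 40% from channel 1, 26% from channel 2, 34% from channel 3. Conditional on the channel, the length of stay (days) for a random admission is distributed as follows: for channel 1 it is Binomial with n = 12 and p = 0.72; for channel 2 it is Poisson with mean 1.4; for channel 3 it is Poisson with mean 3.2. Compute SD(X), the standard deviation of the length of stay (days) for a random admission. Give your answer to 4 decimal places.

Per component, 1: μ=8.64, E[X²]=77.0688; 2: μ=1.4, E[X²]=3.36; 3: μ=3.2, E[X²]=13.44.
E[X] = 0.4·8.64 + 0.26·1.4 + 0.34·3.2 = 4.908.
E[X²] = 0.4·77.0688 + 0.26·3.36 + 0.34·13.44 = 36.2707.
Var(X) = E[X²] − (E[X])² = 36.2707 − 24.0885 = 12.1823.
SD(X) = √12.1823 = 3.49031.

3.4903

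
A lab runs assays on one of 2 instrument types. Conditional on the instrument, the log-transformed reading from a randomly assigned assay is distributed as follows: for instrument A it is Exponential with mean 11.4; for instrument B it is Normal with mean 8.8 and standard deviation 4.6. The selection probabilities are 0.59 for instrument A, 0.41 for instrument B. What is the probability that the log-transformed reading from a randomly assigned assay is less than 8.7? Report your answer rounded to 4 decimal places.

Conditional on each instrument, P(X < 8.7): A: 0.533808; B: 0.491328.
By total probability, P(X < 8.7) = 0.59·0.533808 + 0.41·0.491328 = 0.516391.

0.5164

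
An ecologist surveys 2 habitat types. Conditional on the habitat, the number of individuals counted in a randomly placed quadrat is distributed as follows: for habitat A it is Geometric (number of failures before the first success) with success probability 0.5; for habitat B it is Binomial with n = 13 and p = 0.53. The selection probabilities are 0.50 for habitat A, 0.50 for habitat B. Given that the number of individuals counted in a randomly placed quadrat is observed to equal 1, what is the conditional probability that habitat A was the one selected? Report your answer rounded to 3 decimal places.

0.997

Likelihoods P(X=1 | ·): A: 0.25; B: 0.000800559.
Posterior ∝ prior × likelihood. Numerator for A: 0.5·0.25 = 0.125.
Normalizing constant: 0.5·0.25 + 0.5·0.000800559 = 0.1254.
P(A | observation) = 0.125 / 0.1254 = 0.996808.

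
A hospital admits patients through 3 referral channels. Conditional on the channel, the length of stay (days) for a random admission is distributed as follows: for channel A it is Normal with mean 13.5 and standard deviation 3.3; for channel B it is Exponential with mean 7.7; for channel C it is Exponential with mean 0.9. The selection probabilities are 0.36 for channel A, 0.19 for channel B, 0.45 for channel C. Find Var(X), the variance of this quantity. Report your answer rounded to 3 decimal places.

Per component, A: μ=13.5, E[X²]=193.14; B: μ=7.7, E[X²]=118.58; C: μ=0.9, E[X²]=1.62.
E[X] = 0.36·13.5 + 0.19·7.7 + 0.45·0.9 = 6.728.
E[X²] = 0.36·193.14 + 0.19·118.58 + 0.45·1.62 = 92.7896.
Var(X) = E[X²] − (E[X])² = 92.7896 − 45.266 = 47.5236.

47.524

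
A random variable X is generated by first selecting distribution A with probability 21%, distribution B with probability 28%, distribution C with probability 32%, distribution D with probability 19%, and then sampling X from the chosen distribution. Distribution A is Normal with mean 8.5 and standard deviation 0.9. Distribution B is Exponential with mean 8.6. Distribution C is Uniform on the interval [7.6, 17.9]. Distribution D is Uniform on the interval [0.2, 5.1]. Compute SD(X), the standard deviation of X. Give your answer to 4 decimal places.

6.0247

Per component, A: μ=8.5, E[X²]=73.06; B: μ=8.6, E[X²]=147.92; C: μ=12.75, E[X²]=171.403; D: μ=2.65, E[X²]=9.02333.
E[X] = 0.21·8.5 + 0.28·8.6 + 0.32·12.75 + 0.19·2.65 = 8.7765.
E[X²] = 0.21·73.06 + 0.28·147.92 + 0.32·171.403 + 0.19·9.02333 = 113.324.
Var(X) = E[X²] − (E[X])² = 113.324 − 77.027 = 36.2967.
SD(X) = √36.2967 = 6.02468.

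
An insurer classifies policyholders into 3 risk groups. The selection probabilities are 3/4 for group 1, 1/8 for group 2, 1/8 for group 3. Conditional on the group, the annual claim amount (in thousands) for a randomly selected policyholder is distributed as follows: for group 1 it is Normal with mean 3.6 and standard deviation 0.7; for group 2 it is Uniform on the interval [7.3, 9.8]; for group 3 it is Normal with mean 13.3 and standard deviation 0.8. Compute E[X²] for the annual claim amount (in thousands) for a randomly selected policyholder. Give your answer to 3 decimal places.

For each component E[X²] = Var + (mean)², giving 1: 13.45; 2: 73.6233; 3: 177.53.
Overall E[X²] = 0.75·13.45 + 0.125·73.6233 + 0.125·177.53 = 41.4817.

41.482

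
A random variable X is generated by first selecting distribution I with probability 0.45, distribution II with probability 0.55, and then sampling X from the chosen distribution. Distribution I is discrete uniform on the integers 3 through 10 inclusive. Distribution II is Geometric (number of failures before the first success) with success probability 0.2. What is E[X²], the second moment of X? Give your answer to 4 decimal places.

For each component E[X²] = Var + (mean)², giving I: 47.5; II: 36.
Overall E[X²] = 0.45·47.5 + 0.55·36 = 41.175.

41.1750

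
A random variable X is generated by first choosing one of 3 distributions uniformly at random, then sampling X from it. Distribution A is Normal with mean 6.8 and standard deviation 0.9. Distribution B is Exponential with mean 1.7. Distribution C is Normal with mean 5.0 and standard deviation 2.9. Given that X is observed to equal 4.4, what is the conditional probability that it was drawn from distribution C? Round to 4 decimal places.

Likelihoods f(4.4 | ·): A: 0.0126622; B: 0.0442074; C: 0.134653.
Posterior ∝ prior × likelihood. Numerator for C: 0.333333·0.134653 = 0.0448844.
Normalizing constant: 0.333333·0.0126622 + 0.333333·0.0442074 + 0.333333·0.134653 = 0.0638409.
P(C | observation) = 0.0448844 / 0.0638409 = 0.703066.

0.7031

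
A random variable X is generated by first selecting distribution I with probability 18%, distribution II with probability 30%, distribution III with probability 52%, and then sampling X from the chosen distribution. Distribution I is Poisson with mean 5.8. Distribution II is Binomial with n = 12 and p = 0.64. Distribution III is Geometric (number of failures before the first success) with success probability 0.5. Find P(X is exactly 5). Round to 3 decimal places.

Conditional on each component, P(X = 5): I: 0.165596; II: 0.0666412; III: 0.015625.
By total probability, P(X = 5) = 0.18·0.165596 + 0.3·0.0666412 + 0.52·0.015625 = 0.0579247.

0.058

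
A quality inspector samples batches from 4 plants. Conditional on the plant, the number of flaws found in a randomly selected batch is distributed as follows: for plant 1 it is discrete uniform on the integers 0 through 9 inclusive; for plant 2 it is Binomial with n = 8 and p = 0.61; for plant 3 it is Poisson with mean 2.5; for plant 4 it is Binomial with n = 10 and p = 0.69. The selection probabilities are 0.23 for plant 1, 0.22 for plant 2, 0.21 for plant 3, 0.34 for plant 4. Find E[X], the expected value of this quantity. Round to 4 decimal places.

Component means — 1: 4.5; 2: 4.88; 3: 2.5; 4: 6.9.
E[X] = 0.23·4.5 + 0.22·4.88 + 0.21·2.5 + 0.34·6.9 = 4.9796.

4.9796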